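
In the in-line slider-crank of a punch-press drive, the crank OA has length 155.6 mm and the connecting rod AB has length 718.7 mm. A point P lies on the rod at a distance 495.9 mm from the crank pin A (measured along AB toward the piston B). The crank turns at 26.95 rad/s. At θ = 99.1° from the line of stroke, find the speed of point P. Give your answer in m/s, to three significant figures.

ω = 26.95 rad/s.  Crank-pin speed |V_A| = rω = 4.1934 m/s, perpendicular to OA.
Rod angle: sinφ = −(r/L) sinθ ⇒ φ = -12.344°; ω_rod = −rω cosθ/√(L²−r²sin²θ) = +0.94465 rad/s.
V_P = V_A + ω_rod × AP, with AP = 0.4959 m along the rod.
Components: V_Px = −rω sinθ − a·ω_rod·sinφ = -4.0405 m/s;  V_Py = rω cosθ + a·ω_rod·cosφ = -0.2056 m/s.
|V_P| = √(V_Px² + V_Py²) = 4.0457 m/s.

4.05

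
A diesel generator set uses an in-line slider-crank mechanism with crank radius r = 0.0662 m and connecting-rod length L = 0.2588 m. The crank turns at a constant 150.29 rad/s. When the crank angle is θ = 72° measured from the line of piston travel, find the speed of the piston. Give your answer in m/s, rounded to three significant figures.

10.2

ω = 150.3 rad/s
For an in-line slider-crank, x = r cosθ + √(L² − r² sin²θ), so v = −rω sinθ·[1 + r cosθ/√(L² − r² sin²θ)].
With r = 0.0662 m, L = 0.2588 m, θ = 72°: √(L² − r² sin²θ) = 0.25102 m.
v = −0.0662·150.3·0.95106·[1 + 0.0662·0.30902/0.25102] = -10.233 m/s.
|v| = 10.233 m/s.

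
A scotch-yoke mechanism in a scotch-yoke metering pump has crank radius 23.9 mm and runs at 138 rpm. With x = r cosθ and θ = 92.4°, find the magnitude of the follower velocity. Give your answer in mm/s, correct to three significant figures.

ω = 14.45 rad/s (from 138 rpm).
x = r cosθ ⇒ ẋ = −rω sinθ.
|v| = rω|sinθ| = 0.0239·14.45·|sin 92.4°| = 0.34508 m/s = 345.08 mm/s.

345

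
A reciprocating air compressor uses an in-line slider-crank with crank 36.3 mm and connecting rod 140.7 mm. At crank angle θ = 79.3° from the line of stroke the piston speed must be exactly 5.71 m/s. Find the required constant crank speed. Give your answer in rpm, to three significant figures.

1460

For an in-line slider-crank, |v_piston| = rω|sinθ|·[1 + r cosθ/√(L² − r² sin²θ)].
With r = 0.0363 m, L = 0.1407 m, θ = 79.3°: the bracketed kinematic factor |dx/dθ| = 0.037435 m.
ω = v/|dx/dθ| = 5.71/0.037435 = 152.53 rad/s.
N = 60ω/(2π) = 1456.6 rpm.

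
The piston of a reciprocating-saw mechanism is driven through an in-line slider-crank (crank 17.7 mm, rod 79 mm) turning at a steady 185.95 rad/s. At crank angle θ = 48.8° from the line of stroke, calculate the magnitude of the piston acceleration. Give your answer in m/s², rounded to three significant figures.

ω = 185.9 rad/s
x(θ) = r cosθ + √(L² − r² sin²θ); with ω constant, a = ω²·d²x/dθ².
d²x/dθ² = −r cosθ − r²(cos2θ)/√u − r⁴ sin²2θ/(4u^{3/2}),  u = L² − r² sin²θ = 0.00606364 m².
Substituting r = 0.0177 m, L = 0.079 m, θ = 48.8°: d²x/dθ² = -0.011178 m.
a = ω²·d²x/dθ² = (185.9)²·(-0.011178) = -386.5 m/s²;  |a| = 386.5 m/s².

386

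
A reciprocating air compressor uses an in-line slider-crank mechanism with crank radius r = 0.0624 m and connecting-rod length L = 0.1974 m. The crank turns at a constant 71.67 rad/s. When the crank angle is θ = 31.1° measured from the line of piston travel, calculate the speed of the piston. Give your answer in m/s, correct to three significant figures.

ω = 71.67 rad/s
For an in-line slider-crank, x = r cosθ + √(L² − r² sin²θ), so v = −rω sinθ·[1 + r cosθ/√(L² − r² sin²θ)].
With r = 0.0624 m, L = 0.1974 m, θ = 31.1°: √(L² − r² sin²θ) = 0.19475 m.
v = −0.0624·71.67·0.51653·[1 + 0.0624·0.85627/0.19475] = -2.9438 m/s.
|v| = 2.9438 m/s.

2.94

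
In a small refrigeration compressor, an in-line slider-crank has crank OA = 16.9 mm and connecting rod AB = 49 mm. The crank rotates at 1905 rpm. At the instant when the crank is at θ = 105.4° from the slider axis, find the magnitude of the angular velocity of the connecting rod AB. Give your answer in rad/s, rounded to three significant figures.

19.4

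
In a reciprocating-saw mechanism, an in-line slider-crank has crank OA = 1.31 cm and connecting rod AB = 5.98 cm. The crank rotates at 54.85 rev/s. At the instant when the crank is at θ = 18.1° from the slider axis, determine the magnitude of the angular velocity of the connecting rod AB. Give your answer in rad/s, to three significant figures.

71.9

ω = 344.6 rad/s (converted from 54.85 rev/s).
The rod makes angle φ with the slider axis where L sinφ = r sinθ; differentiating, L cosφ·φ̇ = r ω cosθ.
L cosφ = √(L² − r² sin²θ) = 0.059661 m.
|ω_rod| = r ω |cosθ| / √(L² − r² sin²θ) = 0.0131·344.6·0.95052/0.059661 = 71.927 rad/s.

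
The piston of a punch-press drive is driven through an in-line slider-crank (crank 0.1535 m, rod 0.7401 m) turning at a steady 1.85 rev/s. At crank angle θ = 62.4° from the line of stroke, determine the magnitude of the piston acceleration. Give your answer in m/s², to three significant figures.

ω = 2π·1.85 = 11.62 rad/s
x(θ) = r cosθ + √(L² − r² sin²θ); with ω constant, a = ω²·d²x/dθ².
d²x/dθ² = −r cosθ − r²(cos2θ)/√u − r⁴ sin²2θ/(4u^{3/2}),  u = L² − r² sin²θ = 0.529243 m².
Substituting r = 0.1535 m, L = 0.7401 m, θ = 62.4°: d²x/dθ² = -0.052875 m.
a = ω²·d²x/dθ² = (11.62)²·(-0.052875) = -7.1441 m/s²;  |a| = 7.1441 m/s².

7.14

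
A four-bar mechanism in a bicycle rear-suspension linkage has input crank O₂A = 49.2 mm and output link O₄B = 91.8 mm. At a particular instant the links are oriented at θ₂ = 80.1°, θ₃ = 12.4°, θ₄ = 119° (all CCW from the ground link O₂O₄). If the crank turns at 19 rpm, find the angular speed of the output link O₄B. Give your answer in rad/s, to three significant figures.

ω₂ = 1.99 rad/s (from 19 rpm).
Differentiating the loop-closure r₂e^{iθ₂}+r₃e^{iθ₃}=r₁+r₄e^{iθ₄} gives r₂ω₂e^{iθ₂}+r₃ω₃e^{iθ₃}=r₄ω₄e^{iθ₄}.
Eliminating the other unknown: ω₄ = r₂ω₂ sin(θ₂−θ₃) / [r₄ sin(θ₄−θ₃)].
Numerator sine = +0.92521; denominator sine = +0.95832.
Result = 0.0492·1.99·(+0.92521) / (0.0918·(+0.95832)) = +1.0295 rad/s; magnitude 1.0295 rad/s.

1.03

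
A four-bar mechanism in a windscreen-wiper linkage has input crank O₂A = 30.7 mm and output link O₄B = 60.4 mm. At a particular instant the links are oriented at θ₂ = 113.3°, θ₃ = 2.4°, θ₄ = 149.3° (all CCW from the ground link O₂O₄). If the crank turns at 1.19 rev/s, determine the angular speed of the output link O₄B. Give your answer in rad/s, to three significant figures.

ω₂ = 7.477 rad/s (from 1.19 rev/s).
Differentiating the loop-closure r₂e^{iθ₂}+r₃e^{iθ₃}=r₁+r₄e^{iθ₄} gives r₂ω₂e^{iθ₂}+r₃ω₃e^{iθ₃}=r₄ω₄e^{iθ₄}.
Eliminating the other unknown: ω₄ = r₂ω₂ sin(θ₂−θ₃) / [r₄ sin(θ₄−θ₃)].
Numerator sine = +0.93420; denominator sine = +0.54610.
Result = 0.0307·7.477·(+0.93420) / (0.0604·(+0.54610)) = +6.5012 rad/s; magnitude 6.5012 rad/s.

6.50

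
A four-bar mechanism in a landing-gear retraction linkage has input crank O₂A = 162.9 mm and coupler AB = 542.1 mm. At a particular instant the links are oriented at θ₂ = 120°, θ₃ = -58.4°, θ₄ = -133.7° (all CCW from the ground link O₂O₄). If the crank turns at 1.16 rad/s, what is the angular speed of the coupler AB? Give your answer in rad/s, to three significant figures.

0.346

ω₂ = 1.16 rad/s
Differentiating the loop-closure r₂e^{iθ₂}+r₃e^{iθ₃}=r₁+r₄e^{iθ₄} gives r₂ω₂e^{iθ₂}+r₃ω₃e^{iθ₃}=r₄ω₄e^{iθ₄}.
Eliminating the other unknown: ω₃ = r₂ω₂ sin(θ₄−θ₂) / [r₃ sin(θ₃−θ₄)].
Numerator sine = +0.95981; denominator sine = +0.96727.
Result = 0.1629·1.16·(+0.95981) / (0.5421·(+0.96727)) = +0.34589 rad/s; magnitude 0.34589 rad/s.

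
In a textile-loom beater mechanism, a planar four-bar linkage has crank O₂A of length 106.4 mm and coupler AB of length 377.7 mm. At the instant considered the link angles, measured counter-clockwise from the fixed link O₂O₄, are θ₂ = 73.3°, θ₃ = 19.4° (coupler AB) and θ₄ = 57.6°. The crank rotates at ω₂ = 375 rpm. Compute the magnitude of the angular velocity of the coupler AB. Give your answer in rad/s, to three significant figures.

4.84

ω₂ = 39.27 rad/s (from 375 rpm).
Differentiating the loop-closure r₂e^{iθ₂}+r₃e^{iθ₃}=r₁+r₄e^{iθ₄} gives r₂ω₂e^{iθ₂}+r₃ω₃e^{iθ₃}=r₄ω₄e^{iθ₄}.
Eliminating the other unknown: ω₃ = r₂ω₂ sin(θ₄−θ₂) / [r₃ sin(θ₃−θ₄)].
Numerator sine = -0.27060; denominator sine = -0.61841.
Result = 0.1064·39.27·(-0.27060) / (0.3777·(-0.61841)) = +4.8407 rad/s; magnitude 4.8407 rad/s.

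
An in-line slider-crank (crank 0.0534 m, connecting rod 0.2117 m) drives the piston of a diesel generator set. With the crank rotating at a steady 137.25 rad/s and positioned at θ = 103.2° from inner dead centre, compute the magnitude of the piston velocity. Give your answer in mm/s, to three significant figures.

6710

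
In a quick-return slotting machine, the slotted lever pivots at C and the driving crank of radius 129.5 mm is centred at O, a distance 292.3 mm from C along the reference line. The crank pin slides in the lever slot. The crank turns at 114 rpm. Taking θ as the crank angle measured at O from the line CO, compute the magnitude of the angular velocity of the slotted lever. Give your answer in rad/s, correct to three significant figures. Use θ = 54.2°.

ω = 11.94 rad/s (from 114 rpm).
Crank pin A relative to C: A = (d + r cosθ, r sinθ); lever angle φ = atan2(r sinθ, d + r cosθ).
Differentiating tanφ: φ̇ = rω(d cosθ + r)/(d² + r² + 2dr cosθ).
d² + r² + 2dr cosθ = |CA|² = 0.146494 m²;  d cosθ + r = +0.30048 m.
|ω_lever| = |0.1295·11.94·+0.30048| / 0.146494 = 3.171 rad/s.

3.17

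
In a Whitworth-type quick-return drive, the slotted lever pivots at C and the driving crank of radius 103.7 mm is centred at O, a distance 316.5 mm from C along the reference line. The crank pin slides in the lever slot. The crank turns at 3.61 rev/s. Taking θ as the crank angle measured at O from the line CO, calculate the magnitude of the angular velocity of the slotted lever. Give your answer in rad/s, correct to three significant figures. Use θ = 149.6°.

ω = 22.68 rad/s (from 3.61 rev/s).
Crank pin A relative to C: A = (d + r cosθ, r sinθ); lever angle φ = atan2(r sinθ, d + r cosθ).
Differentiating tanφ: φ̇ = rω(d cosθ + r)/(d² + r² + 2dr cosθ).
d² + r² + 2dr cosθ = |CA|² = 0.0543087 m²;  d cosθ + r = -0.16929 m.
|ω_lever| = |0.1037·22.68·-0.16929| / 0.0543087 = 7.3319 rad/s.

7.33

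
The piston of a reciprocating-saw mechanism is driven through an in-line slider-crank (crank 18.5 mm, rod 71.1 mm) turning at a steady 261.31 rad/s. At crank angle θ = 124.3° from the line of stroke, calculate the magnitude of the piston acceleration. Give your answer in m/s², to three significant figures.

ω = 261.3 rad/s
x(θ) = r cosθ + √(L² − r² sin²θ); with ω constant, a = ω²·d²x/dθ².
d²x/dθ² = −r cosθ − r²(cos2θ)/√u − r⁴ sin²2θ/(4u^{3/2}),  u = L² − r² sin²θ = 0.00482165 m².
Substituting r = 0.0185 m, L = 0.0711 m, θ = 124.3°: d²x/dθ² = +0.012148 m.
a = ω²·d²x/dθ² = (261.3)²·(+0.012148) = +829.49 m/s²;  |a| = 829.49 m/s².

829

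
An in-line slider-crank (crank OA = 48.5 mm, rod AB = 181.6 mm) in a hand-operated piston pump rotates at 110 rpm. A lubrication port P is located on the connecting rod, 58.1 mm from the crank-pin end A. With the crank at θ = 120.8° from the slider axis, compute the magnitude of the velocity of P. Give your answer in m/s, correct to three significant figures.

0.498

ω = 11.52 rad/s.  Crank-pin speed |V_A| = rω = 0.55868 m/s, perpendicular to OA.
Rod angle: sinφ = −(r/L) sinθ ⇒ φ = -13.262°; ω_rod = −rω cosθ/√(L²−r²sin²θ) = +1.6184 rad/s.
V_P = V_A + ω_rod × AP, with AP = 0.0581 m along the rod.
Components: V_Px = −rω sinθ − a·ω_rod·sinφ = -0.45831 m/s;  V_Py = rω cosθ + a·ω_rod·cosφ = -0.19455 m/s.
|V_P| = √(V_Px² + V_Py²) = 0.49789 m/s.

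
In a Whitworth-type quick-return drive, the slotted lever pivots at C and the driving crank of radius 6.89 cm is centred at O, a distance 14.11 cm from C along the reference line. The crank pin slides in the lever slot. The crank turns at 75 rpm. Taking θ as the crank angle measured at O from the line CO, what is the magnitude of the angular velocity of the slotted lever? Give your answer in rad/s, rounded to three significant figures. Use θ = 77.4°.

ω = 7.854 rad/s (from 75 rpm).
Crank pin A relative to C: A = (d + r cosθ, r sinθ); lever angle φ = atan2(r sinθ, d + r cosθ).
Differentiating tanφ: φ̇ = rω(d cosθ + r)/(d² + r² + 2dr cosθ).
d² + r² + 2dr cosθ = |CA|² = 0.0288979 m²;  d cosθ + r = +0.09968 m.
|ω_lever| = |0.0689·7.854·+0.09968| / 0.0288979 = 1.8666 rad/s.

1.87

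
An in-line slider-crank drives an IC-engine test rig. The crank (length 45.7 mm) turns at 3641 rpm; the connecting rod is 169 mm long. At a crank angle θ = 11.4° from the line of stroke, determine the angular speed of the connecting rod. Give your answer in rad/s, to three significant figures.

ω = 381.3 rad/s (converted from 3641 rpm).
The rod makes angle φ with the slider axis where L sinφ = r sinθ; differentiating, L cosφ·φ̇ = r ω cosθ.
L cosφ = √(L² − r² sin²θ) = 0.16876 m.
|ω_rod| = r ω |cosθ| / √(L² − r² sin²θ) = 0.0457·381.3·0.98027/0.16876 = 101.22 rad/s.

101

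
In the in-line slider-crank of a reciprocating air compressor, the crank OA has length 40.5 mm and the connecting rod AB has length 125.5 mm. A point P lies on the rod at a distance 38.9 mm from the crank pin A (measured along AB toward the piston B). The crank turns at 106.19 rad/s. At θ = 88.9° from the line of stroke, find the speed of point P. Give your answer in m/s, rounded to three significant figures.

4.31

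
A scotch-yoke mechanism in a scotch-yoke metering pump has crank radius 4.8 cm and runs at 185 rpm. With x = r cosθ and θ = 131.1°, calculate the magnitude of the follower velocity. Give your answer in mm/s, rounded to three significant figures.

701

ω = 19.37 rad/s (from 185 rpm).
x = r cosθ ⇒ ẋ = −rω sinθ.
|v| = rω|sinθ| = 0.048·19.37·|sin 131.1°| = 0.70075 m/s = 700.75 mm/s.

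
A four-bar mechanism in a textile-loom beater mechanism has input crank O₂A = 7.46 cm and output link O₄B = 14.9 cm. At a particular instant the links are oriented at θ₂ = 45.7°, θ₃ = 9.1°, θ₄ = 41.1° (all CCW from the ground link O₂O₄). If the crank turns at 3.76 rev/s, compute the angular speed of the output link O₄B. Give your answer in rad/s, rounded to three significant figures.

13.3

ω₂ = 23.62 rad/s (from 3.76 rev/s).
Differentiating the loop-closure r₂e^{iθ₂}+r₃e^{iθ₃}=r₁+r₄e^{iθ₄} gives r₂ω₂e^{iθ₂}+r₃ω₃e^{iθ₃}=r₄ω₄e^{iθ₄}.
Eliminating the other unknown: ω₄ = r₂ω₂ sin(θ₂−θ₃) / [r₄ sin(θ₄−θ₃)].
Numerator sine = +0.59622; denominator sine = +0.52992.
Result = 0.0746·23.62·(+0.59622) / (0.149·(+0.52992)) = +13.308 rad/s; magnitude 13.308 rad/s.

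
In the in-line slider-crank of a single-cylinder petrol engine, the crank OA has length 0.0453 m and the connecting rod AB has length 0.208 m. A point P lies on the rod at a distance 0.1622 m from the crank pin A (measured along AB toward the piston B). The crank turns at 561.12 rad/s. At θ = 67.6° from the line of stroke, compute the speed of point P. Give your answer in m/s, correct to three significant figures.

25.1

ω = 561.1 rad/s.  Crank-pin speed |V_A| = rω = 25.419 m/s, perpendicular to OA.
Rod angle: sinφ = −(r/L) sinθ ⇒ φ = -11.616°; ω_rod = −rω cosθ/√(L²−r²sin²θ) = -47.543 rad/s.
V_P = V_A + ω_rod × AP, with AP = 0.1622 m along the rod.
Components: V_Px = −rω sinθ − a·ω_rod·sinφ = -25.054 m/s;  V_Py = rω cosθ + a·ω_rod·cosφ = +2.1329 m/s.
|V_P| = √(V_Px² + V_Py²) = 25.144 m/s.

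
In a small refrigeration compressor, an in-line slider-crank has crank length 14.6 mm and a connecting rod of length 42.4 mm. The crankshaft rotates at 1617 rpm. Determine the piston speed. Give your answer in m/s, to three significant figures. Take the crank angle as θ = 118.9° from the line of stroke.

ω = 2π·1617/60 = 169.3 rad/s
For an in-line slider-crank, x = r cosθ + √(L² − r² sin²θ), so v = −rω sinθ·[1 + r cosθ/√(L² − r² sin²θ)].
With r = 0.0146 m, L = 0.0424 m, θ = 118.9°: √(L² − r² sin²θ) = 0.040428 m.
v = −0.0146·169.3·0.87546·[1 + 0.0146·-0.48328/0.040428] = -1.7866 m/s.
|v| = 1.7866 m/s.

1.79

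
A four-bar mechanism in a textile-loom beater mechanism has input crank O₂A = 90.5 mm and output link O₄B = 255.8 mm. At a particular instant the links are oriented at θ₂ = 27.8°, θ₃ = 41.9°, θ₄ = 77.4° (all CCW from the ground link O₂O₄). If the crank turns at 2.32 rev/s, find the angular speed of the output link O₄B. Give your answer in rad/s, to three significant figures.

2.16

ω₂ = 14.58 rad/s (from 2.32 rev/s).
Differentiating the loop-closure r₂e^{iθ₂}+r₃e^{iθ₃}=r₁+r₄e^{iθ₄} gives r₂ω₂e^{iθ₂}+r₃ω₃e^{iθ₃}=r₄ω₄e^{iθ₄}.
Eliminating the other unknown: ω₄ = r₂ω₂ sin(θ₂−θ₃) / [r₄ sin(θ₄−θ₃)].
Numerator sine = -0.24362; denominator sine = +0.58070.
Result = 0.0905·14.58·(-0.24362) / (0.2558·(+0.58070)) = -2.1635 rad/s; magnitude 2.1635 rad/s.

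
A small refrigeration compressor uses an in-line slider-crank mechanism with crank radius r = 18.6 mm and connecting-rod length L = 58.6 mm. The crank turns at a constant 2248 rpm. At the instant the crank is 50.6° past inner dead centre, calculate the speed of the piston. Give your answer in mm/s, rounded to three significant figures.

4090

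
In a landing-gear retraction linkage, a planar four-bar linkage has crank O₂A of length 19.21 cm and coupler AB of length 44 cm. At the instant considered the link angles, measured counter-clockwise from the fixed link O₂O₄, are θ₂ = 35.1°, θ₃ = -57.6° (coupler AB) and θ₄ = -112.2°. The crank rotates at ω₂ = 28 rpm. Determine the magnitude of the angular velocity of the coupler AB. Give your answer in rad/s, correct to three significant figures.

0.848

ω₂ = 2.932 rad/s (from 28 rpm).
Differentiating the loop-closure r₂e^{iθ₂}+r₃e^{iθ₃}=r₁+r₄e^{iθ₄} gives r₂ω₂e^{iθ₂}+r₃ω₃e^{iθ₃}=r₄ω₄e^{iθ₄}.
Eliminating the other unknown: ω₃ = r₂ω₂ sin(θ₄−θ₂) / [r₃ sin(θ₃−θ₄)].
Numerator sine = -0.54024; denominator sine = +0.81513.
Result = 0.1921·2.932·(-0.54024) / (0.44·(+0.81513)) = -0.84844 rad/s; magnitude 0.84844 rad/s.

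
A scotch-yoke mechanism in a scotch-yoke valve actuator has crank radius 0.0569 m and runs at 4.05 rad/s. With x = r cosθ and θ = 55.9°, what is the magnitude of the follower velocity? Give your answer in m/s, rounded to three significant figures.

ω = 4.05 rad/s
x = r cosθ ⇒ ẋ = −rω sinθ.
|v| = rω|sinθ| = 0.0569·4.05·|sin 55.9°| = 0.19082 m/s.

0.191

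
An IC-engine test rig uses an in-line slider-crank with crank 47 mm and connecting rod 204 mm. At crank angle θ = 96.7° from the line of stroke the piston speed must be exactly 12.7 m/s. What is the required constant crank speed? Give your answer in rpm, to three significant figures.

2670

For an in-line slider-crank, |v_piston| = rω|sinθ|·[1 + r cosθ/√(L² − r² sin²θ)].
With r = 0.047 m, L = 0.204 m, θ = 96.7°: the bracketed kinematic factor |dx/dθ| = 0.04539 m.
ω = v/|dx/dθ| = 12.7/0.04539 = 279.8 rad/s.
N = 60ω/(2π) = 2671.9 rpm.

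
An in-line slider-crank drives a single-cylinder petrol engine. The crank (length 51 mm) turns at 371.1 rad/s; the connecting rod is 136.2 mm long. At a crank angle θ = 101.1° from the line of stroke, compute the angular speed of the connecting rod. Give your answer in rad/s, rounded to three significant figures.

28.8

ω = 371.1 rad/s
The rod makes angle φ with the slider axis where L sinφ = r sinθ; differentiating, L cosφ·φ̇ = r ω cosθ.
L cosφ = √(L² − r² sin²θ) = 0.12667 m.
|ω_rod| = r ω |cosθ| / √(L² − r² sin²θ) = 0.051·371.1·0.19252/0.12667 = 28.765 rad/s.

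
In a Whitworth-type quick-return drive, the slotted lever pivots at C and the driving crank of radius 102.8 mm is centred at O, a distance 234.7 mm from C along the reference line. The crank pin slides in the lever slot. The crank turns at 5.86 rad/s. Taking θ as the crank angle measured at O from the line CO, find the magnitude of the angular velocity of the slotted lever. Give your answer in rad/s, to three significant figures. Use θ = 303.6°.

1.52

ω = 5.86 rad/s
Crank pin A relative to C: A = (d + r cosθ, r sinθ); lever angle φ = atan2(r sinθ, d + r cosθ).
Differentiating tanφ: φ̇ = rω(d cosθ + r)/(d² + r² + 2dr cosθ).
d² + r² + 2dr cosθ = |CA|² = 0.0923555 m²;  d cosθ + r = +0.23268 m.
|ω_lever| = |0.1028·5.86·+0.23268| / 0.0923555 = 1.5177 rad/s.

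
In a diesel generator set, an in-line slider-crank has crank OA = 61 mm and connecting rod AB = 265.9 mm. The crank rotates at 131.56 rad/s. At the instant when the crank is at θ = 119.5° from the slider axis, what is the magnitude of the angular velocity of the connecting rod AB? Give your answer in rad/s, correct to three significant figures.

15.2

ω = 131.6 rad/s
The rod makes angle φ with the slider axis where L sinφ = r sinθ; differentiating, L cosφ·φ̇ = r ω cosθ.
L cosφ = √(L² − r² sin²θ) = 0.26055 m.
|ω_rod| = r ω |cosθ| / √(L² − r² sin²θ) = 0.061·131.6·0.49242/0.26055 = 15.167 rad/s.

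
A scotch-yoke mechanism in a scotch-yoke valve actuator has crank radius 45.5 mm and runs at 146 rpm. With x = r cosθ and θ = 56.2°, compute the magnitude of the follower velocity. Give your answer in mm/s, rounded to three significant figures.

ω = 15.29 rad/s (from 146 rpm).
x = r cosθ ⇒ ẋ = −rω sinθ.
|v| = rω|sinθ| = 0.0455·15.29·|sin 56.2°| = 0.57808 m/s = 578.08 mm/s.

578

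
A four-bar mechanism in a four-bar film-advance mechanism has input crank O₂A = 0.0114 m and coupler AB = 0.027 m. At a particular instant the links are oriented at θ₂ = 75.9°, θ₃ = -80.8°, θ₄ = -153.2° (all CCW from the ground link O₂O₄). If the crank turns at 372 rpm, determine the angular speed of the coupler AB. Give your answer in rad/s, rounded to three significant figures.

13.0

ω₂ = 38.96 rad/s (from 372 rpm).
Differentiating the loop-closure r₂e^{iθ₂}+r₃e^{iθ₃}=r₁+r₄e^{iθ₄} gives r₂ω₂e^{iθ₂}+r₃ω₃e^{iθ₃}=r₄ω₄e^{iθ₄}.
Eliminating the other unknown: ω₃ = r₂ω₂ sin(θ₄−θ₂) / [r₃ sin(θ₃−θ₄)].
Numerator sine = +0.75585; denominator sine = +0.95319.
Result = 0.0114·38.96·(+0.75585) / (0.027·(+0.95319)) = +13.043 rad/s; magnitude 13.043 rad/s.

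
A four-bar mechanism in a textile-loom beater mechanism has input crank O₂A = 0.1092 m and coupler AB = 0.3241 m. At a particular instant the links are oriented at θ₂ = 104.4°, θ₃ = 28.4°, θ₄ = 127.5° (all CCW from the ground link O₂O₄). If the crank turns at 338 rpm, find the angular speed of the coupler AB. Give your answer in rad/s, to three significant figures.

ω₂ = 35.4 rad/s (from 338 rpm).
Differentiating the loop-closure r₂e^{iθ₂}+r₃e^{iθ₃}=r₁+r₄e^{iθ₄} gives r₂ω₂e^{iθ₂}+r₃ω₃e^{iθ₃}=r₄ω₄e^{iθ₄}.
Eliminating the other unknown: ω₃ = r₂ω₂ sin(θ₄−θ₂) / [r₃ sin(θ₃−θ₄)].
Numerator sine = +0.39234; denominator sine = -0.98741.
Result = 0.1092·35.4·(+0.39234) / (0.3241·(-0.98741)) = -4.7386 rad/s; magnitude 4.7386 rad/s.

4.74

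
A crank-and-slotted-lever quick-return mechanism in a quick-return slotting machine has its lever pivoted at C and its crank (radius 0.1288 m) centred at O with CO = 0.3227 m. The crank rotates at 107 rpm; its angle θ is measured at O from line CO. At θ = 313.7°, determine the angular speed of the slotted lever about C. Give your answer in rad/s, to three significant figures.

2.85

ω = 11.21 rad/s (from 107 rpm).
Crank pin A relative to C: A = (d + r cosθ, r sinθ); lever angle φ = atan2(r sinθ, d + r cosθ).
Differentiating tanφ: φ̇ = rω(d cosθ + r)/(d² + r² + 2dr cosθ).
d² + r² + 2dr cosθ = |CA|² = 0.178156 m²;  d cosθ + r = +0.35175 m.
|ω_lever| = |0.1288·11.21·+0.35175| / 0.178156 = 2.8494 rad/s.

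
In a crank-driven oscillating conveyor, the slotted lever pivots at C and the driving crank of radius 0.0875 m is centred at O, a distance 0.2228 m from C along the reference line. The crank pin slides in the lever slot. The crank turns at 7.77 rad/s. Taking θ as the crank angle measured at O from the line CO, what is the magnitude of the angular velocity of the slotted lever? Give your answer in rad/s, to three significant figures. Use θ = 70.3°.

ω = 7.77 rad/s
Crank pin A relative to C: A = (d + r cosθ, r sinθ); lever angle φ = atan2(r sinθ, d + r cosθ).
Differentiating tanφ: φ̇ = rω(d cosθ + r)/(d² + r² + 2dr cosθ).
d² + r² + 2dr cosθ = |CA|² = 0.0704394 m²;  d cosθ + r = +0.1626 m.
|ω_lever| = |0.0875·7.77·+0.1626| / 0.0704394 = 1.5694 rad/s.

1.57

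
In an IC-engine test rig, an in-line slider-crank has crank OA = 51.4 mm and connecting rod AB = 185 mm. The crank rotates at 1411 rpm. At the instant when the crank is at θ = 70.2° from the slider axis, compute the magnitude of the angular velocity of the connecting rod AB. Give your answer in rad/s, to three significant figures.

ω = 147.8 rad/s (converted from 1411 rpm).
The rod makes angle φ with the slider axis where L sinφ = r sinθ; differentiating, L cosφ·φ̇ = r ω cosθ.
L cosφ = √(L² − r² sin²θ) = 0.17857 m.
|ω_rod| = r ω |cosθ| / √(L² − r² sin²θ) = 0.0514·147.8·0.33874/0.17857 = 14.407 rad/s.

14.4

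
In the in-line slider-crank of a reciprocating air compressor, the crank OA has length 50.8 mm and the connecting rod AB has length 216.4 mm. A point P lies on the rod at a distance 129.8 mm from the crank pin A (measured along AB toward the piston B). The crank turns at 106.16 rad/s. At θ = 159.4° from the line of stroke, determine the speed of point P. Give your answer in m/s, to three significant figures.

2.61

ω = 106.2 rad/s.  Crank-pin speed |V_A| = rω = 5.3929 m/s, perpendicular to OA.
Rod angle: sinφ = −(r/L) sinθ ⇒ φ = -4.738°; ω_rod = −rω cosθ/√(L²−r²sin²θ) = +23.408 rad/s.
V_P = V_A + ω_rod × AP, with AP = 0.1298 m along the rod.
Components: V_Px = −rω sinθ − a·ω_rod·sinφ = -1.6465 m/s;  V_Py = rω cosθ + a·ω_rod·cosφ = -2.0202 m/s.
|V_P| = √(V_Px² + V_Py²) = 2.6062 m/s.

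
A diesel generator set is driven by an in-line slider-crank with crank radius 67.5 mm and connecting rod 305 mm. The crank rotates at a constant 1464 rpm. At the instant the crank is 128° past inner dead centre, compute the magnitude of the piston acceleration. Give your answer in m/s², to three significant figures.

ω = 2π·1464/60 = 153.3 rad/s
x(θ) = r cosθ + √(L² − r² sin²θ); with ω constant, a = ω²·d²x/dθ².
d²x/dθ² = −r cosθ − r²(cos2θ)/√u − r⁴ sin²2θ/(4u^{3/2}),  u = L² − r² sin²θ = 0.0901957 m².
Substituting r = 0.0675 m, L = 0.305 m, θ = 128°: d²x/dθ² = +0.045047 m.
a = ω²·d²x/dθ² = (153.3)²·(+0.045047) = +1058.8 m/s²;  |a| = 1058.8 m/s².

1060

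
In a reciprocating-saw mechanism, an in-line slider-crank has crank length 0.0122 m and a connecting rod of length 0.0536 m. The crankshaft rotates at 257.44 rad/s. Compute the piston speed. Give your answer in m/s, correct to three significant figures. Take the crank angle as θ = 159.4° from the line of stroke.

0.869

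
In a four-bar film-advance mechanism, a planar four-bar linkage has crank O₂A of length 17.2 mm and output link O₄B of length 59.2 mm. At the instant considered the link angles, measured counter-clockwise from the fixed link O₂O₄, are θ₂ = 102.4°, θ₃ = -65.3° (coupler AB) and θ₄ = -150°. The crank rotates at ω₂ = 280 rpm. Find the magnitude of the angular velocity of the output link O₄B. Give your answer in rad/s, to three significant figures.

1.82

ω₂ = 29.32 rad/s (from 280 rpm).
Differentiating the loop-closure r₂e^{iθ₂}+r₃e^{iθ₃}=r₁+r₄e^{iθ₄} gives r₂ω₂e^{iθ₂}+r₃ω₃e^{iθ₃}=r₄ω₄e^{iθ₄}.
Eliminating the other unknown: ω₄ = r₂ω₂ sin(θ₂−θ₃) / [r₄ sin(θ₄−θ₃)].
Numerator sine = +0.21303; denominator sine = -0.99572.
Result = 0.0172·29.32·(+0.21303) / (0.0592·(-0.99572)) = -1.8226 rad/s; magnitude 1.8226 rad/s.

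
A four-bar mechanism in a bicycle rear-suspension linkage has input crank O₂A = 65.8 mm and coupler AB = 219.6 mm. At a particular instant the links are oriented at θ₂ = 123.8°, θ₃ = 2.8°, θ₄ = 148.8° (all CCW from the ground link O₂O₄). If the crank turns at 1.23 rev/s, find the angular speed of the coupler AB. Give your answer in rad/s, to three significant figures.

1.75

ω₂ = 7.728 rad/s (from 1.23 rev/s).
Differentiating the loop-closure r₂e^{iθ₂}+r₃e^{iθ₃}=r₁+r₄e^{iθ₄} gives r₂ω₂e^{iθ₂}+r₃ω₃e^{iθ₃}=r₄ω₄e^{iθ₄}.
Eliminating the other unknown: ω₃ = r₂ω₂ sin(θ₄−θ₂) / [r₃ sin(θ₃−θ₄)].
Numerator sine = +0.42262; denominator sine = -0.55919.
Result = 0.0658·7.728·(+0.42262) / (0.2196·(-0.55919)) = -1.7501 rad/s; magnitude 1.7501 rad/s.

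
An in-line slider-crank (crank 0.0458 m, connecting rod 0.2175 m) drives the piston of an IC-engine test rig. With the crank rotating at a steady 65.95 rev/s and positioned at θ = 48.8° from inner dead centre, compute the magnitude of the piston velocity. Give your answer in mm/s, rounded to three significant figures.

16300

ω = 2π·66 = 414.4 rad/s
For an in-line slider-crank, x = r cosθ + √(L² − r² sin²θ), so v = −rω sinθ·[1 + r cosθ/√(L² − r² sin²θ)].
With r = 0.0458 m, L = 0.2175 m, θ = 48.8°: √(L² − r² sin²θ) = 0.21475 m.
v = −0.0458·414.4·0.75241·[1 + 0.0458·0.65869/0.21475] = -16.286 m/s.
|v| = 16.286 m/s = 16286 mm/s.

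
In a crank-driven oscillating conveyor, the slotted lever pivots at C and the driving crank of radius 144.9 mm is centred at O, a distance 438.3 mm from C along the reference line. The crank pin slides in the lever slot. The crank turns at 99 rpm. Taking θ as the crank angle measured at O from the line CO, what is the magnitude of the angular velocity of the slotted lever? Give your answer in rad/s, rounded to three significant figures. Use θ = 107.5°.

ω = 10.37 rad/s (from 99 rpm).
Crank pin A relative to C: A = (d + r cosθ, r sinθ); lever angle φ = atan2(r sinθ, d + r cosθ).
Differentiating tanφ: φ̇ = rω(d cosθ + r)/(d² + r² + 2dr cosθ).
d² + r² + 2dr cosθ = |CA|² = 0.174907 m²;  d cosθ + r = +0.013101 m.
|ω_lever| = |0.1449·10.37·+0.013101| / 0.174907 = 0.11252 rad/s.

0.113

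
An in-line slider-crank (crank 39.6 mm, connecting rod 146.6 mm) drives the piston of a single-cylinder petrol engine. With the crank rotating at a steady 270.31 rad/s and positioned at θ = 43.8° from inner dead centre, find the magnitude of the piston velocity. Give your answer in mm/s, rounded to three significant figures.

8880

ω = 270.3 rad/s
For an in-line slider-crank, x = r cosθ + √(L² − r² sin²θ), so v = −rω sinθ·[1 + r cosθ/√(L² − r² sin²θ)].
With r = 0.0396 m, L = 0.1466 m, θ = 43.8°: √(L² − r² sin²θ) = 0.14401 m.
v = −0.0396·270.3·0.69214·[1 + 0.0396·0.72176/0.14401] = -8.8793 m/s.
|v| = 8.8793 m/s = 8879.3 mm/s.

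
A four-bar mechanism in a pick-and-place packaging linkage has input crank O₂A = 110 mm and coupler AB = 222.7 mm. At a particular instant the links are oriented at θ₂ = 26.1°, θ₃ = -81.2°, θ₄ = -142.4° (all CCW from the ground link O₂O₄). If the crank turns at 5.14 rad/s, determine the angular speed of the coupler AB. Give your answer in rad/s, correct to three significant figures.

ω₂ = 5.14 rad/s
Differentiating the loop-closure r₂e^{iθ₂}+r₃e^{iθ₃}=r₁+r₄e^{iθ₄} gives r₂ω₂e^{iθ₂}+r₃ω₃e^{iθ₃}=r₄ω₄e^{iθ₄}.
Eliminating the other unknown: ω₃ = r₂ω₂ sin(θ₄−θ₂) / [r₃ sin(θ₃−θ₄)].
Numerator sine = -0.19937; denominator sine = +0.87631.
Result = 0.11·5.14·(-0.19937) / (0.2227·(+0.87631)) = -0.57761 rad/s; magnitude 0.57761 rad/s.

0.578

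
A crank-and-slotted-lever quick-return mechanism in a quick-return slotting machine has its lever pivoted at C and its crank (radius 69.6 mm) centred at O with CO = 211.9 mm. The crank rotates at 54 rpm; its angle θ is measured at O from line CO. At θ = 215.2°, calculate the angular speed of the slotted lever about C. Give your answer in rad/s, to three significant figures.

1.59

ω = 5.655 rad/s (from 54 rpm).
Crank pin A relative to C: A = (d + r cosθ, r sinθ); lever angle φ = atan2(r sinθ, d + r cosθ).
Differentiating tanφ: φ̇ = rω(d cosθ + r)/(d² + r² + 2dr cosθ).
d² + r² + 2dr cosθ = |CA|² = 0.0256429 m²;  d cosθ + r = -0.10355 m.
|ω_lever| = |0.0696·5.655·-0.10355| / 0.0256429 = 1.5894 rad/s.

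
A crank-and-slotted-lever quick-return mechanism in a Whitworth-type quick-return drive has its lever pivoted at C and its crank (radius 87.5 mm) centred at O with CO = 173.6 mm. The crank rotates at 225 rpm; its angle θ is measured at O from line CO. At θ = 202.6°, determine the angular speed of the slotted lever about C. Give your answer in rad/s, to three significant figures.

15.4

ω = 23.56 rad/s (from 225 rpm).
Crank pin A relative to C: A = (d + r cosθ, r sinθ); lever angle φ = atan2(r sinθ, d + r cosθ).
Differentiating tanφ: φ̇ = rω(d cosθ + r)/(d² + r² + 2dr cosθ).
d² + r² + 2dr cosθ = |CA|² = 0.00974608 m²;  d cosθ + r = -0.072769 m.
|ω_lever| = |0.0875·23.56·-0.072769| / 0.00974608 = 15.393 rad/s.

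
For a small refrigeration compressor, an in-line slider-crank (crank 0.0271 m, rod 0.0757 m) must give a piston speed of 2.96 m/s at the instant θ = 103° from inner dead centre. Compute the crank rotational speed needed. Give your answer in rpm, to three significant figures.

For an in-line slider-crank, |v_piston| = rω|sinθ|·[1 + r cosθ/√(L² − r² sin²θ)].
With r = 0.0271 m, L = 0.0757 m, θ = 103°: the bracketed kinematic factor |dx/dθ| = 0.024136 m.
ω = v/|dx/dθ| = 2.96/0.024136 = 122.64 rad/s.
N = 60ω/(2π) = 1171.1 rpm.

1170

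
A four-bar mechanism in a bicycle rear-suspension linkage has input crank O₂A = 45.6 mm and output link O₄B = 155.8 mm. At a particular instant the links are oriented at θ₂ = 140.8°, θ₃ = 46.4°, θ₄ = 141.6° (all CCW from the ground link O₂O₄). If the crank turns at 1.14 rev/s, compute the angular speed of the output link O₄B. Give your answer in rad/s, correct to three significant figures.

ω₂ = 7.163 rad/s (from 1.14 rev/s).
Differentiating the loop-closure r₂e^{iθ₂}+r₃e^{iθ₃}=r₁+r₄e^{iθ₄} gives r₂ω₂e^{iθ₂}+r₃ω₃e^{iθ₃}=r₄ω₄e^{iθ₄}.
Eliminating the other unknown: ω₄ = r₂ω₂ sin(θ₂−θ₃) / [r₄ sin(θ₄−θ₃)].
Numerator sine = +0.99705; denominator sine = +0.99588.
Result = 0.0456·7.163·(+0.99705) / (0.1558·(+0.99588)) = +2.0989 rad/s; magnitude 2.0989 rad/s.

2.10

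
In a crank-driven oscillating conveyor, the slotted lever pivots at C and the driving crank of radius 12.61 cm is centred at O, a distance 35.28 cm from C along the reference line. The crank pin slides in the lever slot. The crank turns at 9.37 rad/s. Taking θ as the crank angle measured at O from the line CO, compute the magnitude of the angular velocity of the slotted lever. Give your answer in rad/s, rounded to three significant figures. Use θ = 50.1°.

2.11

ω = 9.37 rad/s
Crank pin A relative to C: A = (d + r cosθ, r sinθ); lever angle φ = atan2(r sinθ, d + r cosθ).
Differentiating tanφ: φ̇ = rω(d cosθ + r)/(d² + r² + 2dr cosθ).
d² + r² + 2dr cosθ = |CA|² = 0.197443 m²;  d cosθ + r = +0.3524 m.
|ω_lever| = |0.1261·9.37·+0.3524| / 0.197443 = 2.1089 rad/s.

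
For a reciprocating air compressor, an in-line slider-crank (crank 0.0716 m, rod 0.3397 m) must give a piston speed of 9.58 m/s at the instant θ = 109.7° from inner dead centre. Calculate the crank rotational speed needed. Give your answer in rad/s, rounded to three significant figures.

For an in-line slider-crank, |v_piston| = rω|sinθ|·[1 + r cosθ/√(L² − r² sin²θ)].
With r = 0.0716 m, L = 0.3397 m, θ = 109.7°: the bracketed kinematic factor |dx/dθ| = 0.062523 m.
ω = v/|dx/dθ| = 9.58/0.062523 = 153.22 rad/s.

153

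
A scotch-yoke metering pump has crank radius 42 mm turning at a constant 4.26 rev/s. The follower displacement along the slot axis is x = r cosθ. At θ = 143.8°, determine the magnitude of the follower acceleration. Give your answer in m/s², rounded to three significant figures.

24.3

ω = 26.77 rad/s (from 4.26 rev/s).
x = r cosθ ⇒ ẍ = −rω² cosθ (ω constant).
|a| = rω²|cosθ| = 0.042·(26.77)²·|cos 143.8°| = 24.282 m/s².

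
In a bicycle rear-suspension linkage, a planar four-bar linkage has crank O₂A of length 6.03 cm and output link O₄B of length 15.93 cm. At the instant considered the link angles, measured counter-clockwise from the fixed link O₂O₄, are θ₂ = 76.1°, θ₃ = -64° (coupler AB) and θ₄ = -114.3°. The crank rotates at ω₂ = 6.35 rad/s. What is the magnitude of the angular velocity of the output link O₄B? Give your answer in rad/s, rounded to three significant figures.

ω₂ = 6.35 rad/s
Differentiating the loop-closure r₂e^{iθ₂}+r₃e^{iθ₃}=r₁+r₄e^{iθ₄} gives r₂ω₂e^{iθ₂}+r₃ω₃e^{iθ₃}=r₄ω₄e^{iθ₄}.
Eliminating the other unknown: ω₄ = r₂ω₂ sin(θ₂−θ₃) / [r₄ sin(θ₄−θ₃)].
Numerator sine = +0.64145; denominator sine = -0.76940.
Result = 0.0603·6.35·(+0.64145) / (0.1593·(-0.76940)) = -2.0039 rad/s; magnitude 2.0039 rad/s.

2.00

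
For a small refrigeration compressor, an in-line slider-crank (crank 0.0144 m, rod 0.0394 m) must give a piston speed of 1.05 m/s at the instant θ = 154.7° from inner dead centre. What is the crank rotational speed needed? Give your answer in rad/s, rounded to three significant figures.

For an in-line slider-crank, |v_piston| = rω|sinθ|·[1 + r cosθ/√(L² − r² sin²θ)].
With r = 0.0144 m, L = 0.0394 m, θ = 154.7°: the bracketed kinematic factor |dx/dθ| = 0.0040953 m.
ω = v/|dx/dθ| = 1.05/0.0040953 = 256.39 rad/s.

256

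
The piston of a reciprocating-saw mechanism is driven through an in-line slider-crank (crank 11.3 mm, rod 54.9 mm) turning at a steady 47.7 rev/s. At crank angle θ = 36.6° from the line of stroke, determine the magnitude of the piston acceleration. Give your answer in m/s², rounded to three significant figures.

878

ω = 2π·47.7 = 299.7 rad/s
x(θ) = r cosθ + √(L² − r² sin²θ); with ω constant, a = ω²·d²x/dθ².
d²x/dθ² = −r cosθ − r²(cos2θ)/√u − r⁴ sin²2θ/(4u^{3/2}),  u = L² − r² sin²θ = 0.00296862 m².
Substituting r = 0.0113 m, L = 0.0549 m, θ = 36.6°: d²x/dθ² = -0.0097723 m.
a = ω²·d²x/dθ² = (299.7)²·(-0.0097723) = -877.8 m/s²;  |a| = 877.8 m/s².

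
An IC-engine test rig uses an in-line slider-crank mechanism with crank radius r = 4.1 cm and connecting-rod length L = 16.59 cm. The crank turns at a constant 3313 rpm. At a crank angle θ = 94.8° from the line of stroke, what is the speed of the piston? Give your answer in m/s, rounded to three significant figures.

ω = 2π·3313/60 = 346.9 rad/s
For an in-line slider-crank, x = r cosθ + √(L² − r² sin²θ), so v = −rω sinθ·[1 + r cosθ/√(L² − r² sin²θ)].
With r = 0.041 m, L = 0.1659 m, θ = 94.8°: √(L² − r² sin²θ) = 0.16079 m.
v = −0.041·346.9·0.99649·[1 + 0.041·-0.08368/0.16079] = -13.872 m/s.
|v| = 13.872 m/s.

13.9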